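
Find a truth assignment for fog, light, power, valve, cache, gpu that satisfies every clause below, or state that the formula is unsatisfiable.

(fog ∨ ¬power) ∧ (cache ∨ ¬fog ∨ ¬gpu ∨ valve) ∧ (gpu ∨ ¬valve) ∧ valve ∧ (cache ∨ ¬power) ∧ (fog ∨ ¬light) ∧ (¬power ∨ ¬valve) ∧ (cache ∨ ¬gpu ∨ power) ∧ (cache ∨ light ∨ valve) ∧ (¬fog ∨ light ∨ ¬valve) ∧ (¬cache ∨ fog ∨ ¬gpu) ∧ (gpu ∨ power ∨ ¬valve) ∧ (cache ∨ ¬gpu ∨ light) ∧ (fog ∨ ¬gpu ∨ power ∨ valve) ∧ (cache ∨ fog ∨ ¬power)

Unit clause (valve) forces valve = True.
In (¬power ∨ ¬valve) only ¬power is left, so power = False.
In (gpu ∨ power ∨ ¬valve) only gpu is left, so gpu = True.
In (cache ∨ ¬gpu ∨ power) only cache is left, so cache = True.
In (¬cache ∨ fog ∨ ¬gpu) only fog is left, so fog = True.
In (¬fog ∨ light ∨ ¬valve) only light is left, so light = True.
All clauses satisfied.

fog: True, light: True, power: False, valve: True, cache: True, gpu: True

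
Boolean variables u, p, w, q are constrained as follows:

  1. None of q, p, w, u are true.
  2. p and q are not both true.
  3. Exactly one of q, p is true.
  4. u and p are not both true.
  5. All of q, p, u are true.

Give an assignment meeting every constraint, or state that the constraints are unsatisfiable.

Case u = True:
  Constraint (1) is violated (u=T) — contradiction.
Case u = False:
  Constraint (5) is violated (u=F) — contradiction.
Both cases fail — unsatisfiable.

Unsatisfiable — no assignment works.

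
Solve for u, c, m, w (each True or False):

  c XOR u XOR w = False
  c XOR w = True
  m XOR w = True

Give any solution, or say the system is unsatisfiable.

u=T; c=T; m=T; w=F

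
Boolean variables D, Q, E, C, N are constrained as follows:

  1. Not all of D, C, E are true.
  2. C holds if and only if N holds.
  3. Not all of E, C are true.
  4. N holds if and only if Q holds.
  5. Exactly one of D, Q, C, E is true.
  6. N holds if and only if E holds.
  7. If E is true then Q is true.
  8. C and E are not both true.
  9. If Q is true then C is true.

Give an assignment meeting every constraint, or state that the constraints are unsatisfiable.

D = True; Q = False; E = False; C = False; N = False

  (1) {D, C, E}: 1/3 true — not all ✓
  (2) C=F, N=F — same ✓
  (3) {E, C}: 0/2 true — not all ✓
  (4) N=F, Q=F — same ✓
  (5) {D, Q, C, E}: 1 true — exactly one ✓
  (6) N=F, E=F — same ✓
  (7) E=F ⇒ Q: vacuous ✓
  (8) C=F, E=F — not both ✓
  (9) Q=F ⇒ C: vacuous ✓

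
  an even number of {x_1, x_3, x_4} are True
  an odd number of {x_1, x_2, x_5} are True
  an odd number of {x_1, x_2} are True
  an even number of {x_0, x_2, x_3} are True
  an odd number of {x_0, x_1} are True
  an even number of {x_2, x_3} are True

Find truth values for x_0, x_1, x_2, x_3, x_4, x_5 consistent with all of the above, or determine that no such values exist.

x_0: False, x_1: True, x_2: False, x_3: False, x_4: True, x_5: False

{x_1, x_3, x_4}: 2 true → even ✓
{x_1, x_2, x_5}: 1 true → odd ✓
{x_1, x_2}: 1 true → odd ✓
{x_0, x_2, x_3}: 0 true → even ✓
{x_0, x_1}: 1 true → odd ✓
{x_2, x_3}: 0 true → even ✓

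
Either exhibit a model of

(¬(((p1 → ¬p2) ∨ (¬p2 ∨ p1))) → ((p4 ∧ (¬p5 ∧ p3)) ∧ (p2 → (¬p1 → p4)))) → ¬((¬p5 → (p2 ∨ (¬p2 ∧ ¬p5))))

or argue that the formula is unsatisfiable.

Unsatisfiable

Case p1 = True: the formula simplifies to ¬((¬p5 → (p2 ∨ (¬p2 ∧ ¬p5)))).
  p5 = True: this becomes ¬((False → p2)) = False.
  p5 = False: simplifies to ¬((p2 ∨ ¬p2)).
    p2 = True: this becomes ¬((True ∨ False)) = False.
    p2 = False: this becomes ¬((False ∨ True)) = False.
Case p1 = False: the formula simplifies to ¬((¬p5 → (p2 ∨ (¬p2 ∧ ¬p5)))).
  p5 = True: this becomes ¬((False → p2)) = False.
  p5 = False: simplifies to ¬((p2 ∨ ¬p2)).
    p2 = True: this becomes ¬((True ∨ False)) = False.
    p2 = False: this becomes ¬((False ∨ True)) = False.
Both cases fail — unsatisfiable.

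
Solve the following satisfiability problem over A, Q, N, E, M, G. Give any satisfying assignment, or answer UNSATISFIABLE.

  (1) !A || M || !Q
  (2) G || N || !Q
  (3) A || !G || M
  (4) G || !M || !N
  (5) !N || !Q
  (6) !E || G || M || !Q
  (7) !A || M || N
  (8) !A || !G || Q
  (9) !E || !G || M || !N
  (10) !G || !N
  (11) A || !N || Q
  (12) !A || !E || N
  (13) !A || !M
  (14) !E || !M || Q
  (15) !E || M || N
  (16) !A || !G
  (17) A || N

A: True; Q: False; N: True; E: False; M: False; G: False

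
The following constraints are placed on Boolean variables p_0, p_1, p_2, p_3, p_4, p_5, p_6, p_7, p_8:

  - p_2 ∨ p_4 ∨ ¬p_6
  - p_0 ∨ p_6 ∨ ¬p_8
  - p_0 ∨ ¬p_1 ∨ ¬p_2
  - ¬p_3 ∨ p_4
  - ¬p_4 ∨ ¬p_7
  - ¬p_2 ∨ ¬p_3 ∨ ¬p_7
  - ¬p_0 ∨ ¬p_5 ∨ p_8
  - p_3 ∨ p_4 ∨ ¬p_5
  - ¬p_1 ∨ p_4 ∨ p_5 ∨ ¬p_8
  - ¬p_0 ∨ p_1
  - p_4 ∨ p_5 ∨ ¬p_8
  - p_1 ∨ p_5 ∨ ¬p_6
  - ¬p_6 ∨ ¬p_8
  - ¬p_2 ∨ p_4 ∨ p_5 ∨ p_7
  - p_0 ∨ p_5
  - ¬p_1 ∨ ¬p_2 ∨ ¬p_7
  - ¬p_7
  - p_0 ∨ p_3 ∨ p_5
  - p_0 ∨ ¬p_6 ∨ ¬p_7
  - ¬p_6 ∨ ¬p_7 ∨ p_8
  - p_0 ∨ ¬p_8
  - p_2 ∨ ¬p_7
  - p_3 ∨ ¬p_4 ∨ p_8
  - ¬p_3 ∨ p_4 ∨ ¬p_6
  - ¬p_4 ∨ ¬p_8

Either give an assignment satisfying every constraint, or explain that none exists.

p_0: False, p_1: False, p_2: True, p_3: True, p_4: True, p_5: True, p_6: True, p_7: False, p_8: False

Unit clause (¬p_7) forces p_7 = False.
Set p_0 = False.
  then (p_0 ∨ p_5) forces p_5 = True.
  then (p_0 ∨ ¬p_8) forces p_8 = False.
Set p_1 = False.
Set p_2 = True.
Try p_3 = False:
  (p_3 ∨ p_4 ∨ ¬p_5) forces p_4 = True.
  clause (p_3 ∨ ¬p_4 ∨ p_8) is falsified — backtrack.
So p_3 = True.
  then (¬p_3 ∨ p_4) forces p_4 = True.
Set p_6 = True.
All clauses satisfied.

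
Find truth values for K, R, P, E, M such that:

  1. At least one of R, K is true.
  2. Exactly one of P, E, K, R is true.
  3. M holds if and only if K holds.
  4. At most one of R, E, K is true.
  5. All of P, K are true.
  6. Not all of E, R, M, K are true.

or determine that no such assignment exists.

Case K = True:
  (2) with K=T forces P = False.
  Constraint (5) is violated (P=F) — contradiction.
Case K = False:
  Constraint (5) is violated (K=F) — contradiction.
Both cases fail — unsatisfiable.

The formula is unsatisfiable.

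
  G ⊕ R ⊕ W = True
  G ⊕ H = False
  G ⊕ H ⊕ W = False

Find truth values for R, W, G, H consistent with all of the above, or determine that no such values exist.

R: False, W: False, G: True, H: True

G ⊕ R ⊕ W = T ⊕ F ⊕ F = True ✓
G ⊕ H = T ⊕ T = False ✓
G ⊕ H ⊕ W = T ⊕ T ⊕ F = False ✓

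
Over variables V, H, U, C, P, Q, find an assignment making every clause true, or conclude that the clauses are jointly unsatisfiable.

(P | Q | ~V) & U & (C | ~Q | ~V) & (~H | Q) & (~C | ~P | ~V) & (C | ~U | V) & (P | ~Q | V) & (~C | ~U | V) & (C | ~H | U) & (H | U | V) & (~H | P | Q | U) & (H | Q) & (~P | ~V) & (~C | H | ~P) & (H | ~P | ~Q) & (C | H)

Unit clause (U) forces U = True.
Try V = False:
  (C | ~U | V) forces C = True.
  clause (~C | ~U | V) is falsified — backtrack.
So V = True.
  then (~P | ~V) forces P = False.
  then (P | Q | ~V) forces Q = True.
  then (C | ~Q | ~V) forces C = True.
Set H = False.
All clauses satisfied.

V=T; H=F; U=T; C=T; P=F; Q=T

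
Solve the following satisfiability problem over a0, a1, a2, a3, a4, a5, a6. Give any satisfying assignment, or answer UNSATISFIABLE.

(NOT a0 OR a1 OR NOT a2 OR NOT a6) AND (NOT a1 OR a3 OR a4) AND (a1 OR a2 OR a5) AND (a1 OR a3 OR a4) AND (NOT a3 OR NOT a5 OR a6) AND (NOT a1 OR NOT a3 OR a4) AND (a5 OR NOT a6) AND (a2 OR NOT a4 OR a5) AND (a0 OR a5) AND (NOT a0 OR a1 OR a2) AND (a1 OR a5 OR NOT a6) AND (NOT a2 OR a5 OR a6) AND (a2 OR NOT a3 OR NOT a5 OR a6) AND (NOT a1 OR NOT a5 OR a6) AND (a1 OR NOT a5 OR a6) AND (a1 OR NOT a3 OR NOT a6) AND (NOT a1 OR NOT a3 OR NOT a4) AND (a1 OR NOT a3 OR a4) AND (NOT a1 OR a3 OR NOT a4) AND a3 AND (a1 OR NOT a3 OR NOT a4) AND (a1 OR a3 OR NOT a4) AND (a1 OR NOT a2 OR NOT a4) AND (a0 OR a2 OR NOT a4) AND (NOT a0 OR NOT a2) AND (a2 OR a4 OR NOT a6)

Case a4 = True:
  (a3) forces a3 = True.
  (NOT a1 OR NOT a3 OR NOT a4) forces a1 = False.
  Clause (a1 OR NOT a3 OR NOT a4) is falsified — contradiction.
Case a4 = False:
  (a3) forces a3 = True.
  (NOT a1 OR NOT a3 OR a4) forces a1 = False.
  Clause (a1 OR NOT a3 OR a4) is falsified — contradiction.
Both cases fail, so the formula is unsatisfiable.

The formula is unsatisfiable.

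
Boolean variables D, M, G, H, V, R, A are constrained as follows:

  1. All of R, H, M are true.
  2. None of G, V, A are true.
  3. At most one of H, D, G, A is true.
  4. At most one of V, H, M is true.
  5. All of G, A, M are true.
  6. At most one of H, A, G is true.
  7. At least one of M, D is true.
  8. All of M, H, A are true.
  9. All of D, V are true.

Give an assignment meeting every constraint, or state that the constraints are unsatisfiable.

No satisfying assignment exists.

Case G = True:
  Constraint (2) is violated (G=T) — contradiction.
Case G = False:
  Constraint (5) is violated (G=F) — contradiction.
Both cases fail — unsatisfiable.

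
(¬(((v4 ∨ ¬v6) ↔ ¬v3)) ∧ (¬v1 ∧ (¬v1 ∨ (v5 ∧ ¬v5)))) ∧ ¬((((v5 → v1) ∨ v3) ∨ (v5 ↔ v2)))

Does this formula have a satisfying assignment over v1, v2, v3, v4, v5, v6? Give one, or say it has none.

v1=F; v2=F; v3=F; v4=F; v5=T; v6=T

  ¬(((v4 ∨ ¬v6) ↔ ¬v3)) ∧ (¬v1 ∧ (¬v1 ∨ (v5 ∧ ¬v5))) = True
    ¬(((v4 ∨ ¬v6) ↔ ¬v3)) = True
      (v4 ∨ ¬v6) ↔ ¬v3 = False
        v4 ∨ ¬v6 = False
          ¬v6 = False
        ¬v3 = True
    ¬v1 ∧ (¬v1 ∨ (v5 ∧ ¬v5)) = True
      ¬v1 = True
      ¬v1 ∨ (v5 ∧ ¬v5) = True
        ¬v1 = True
        v5 ∧ ¬v5 = False
          ¬v5 = False
  ¬((((v5 → v1) ∨ v3) ∨ (v5 ↔ v2))) = True
    ((v5 → v1) ∨ v3) ∨ (v5 ↔ v2) = False
      (v5 → v1) ∨ v3 = False
        v5 → v1 = False
      v5 ↔ v2 = False
Both conjuncts True, so the formula holds.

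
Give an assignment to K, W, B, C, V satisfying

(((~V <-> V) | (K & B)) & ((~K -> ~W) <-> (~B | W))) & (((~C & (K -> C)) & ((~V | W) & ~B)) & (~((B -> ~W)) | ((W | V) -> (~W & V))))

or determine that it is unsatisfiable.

Case B = True: the conjunct ~B is False.
Case B = False: the formula simplifies to ((~V <-> V) & (~K -> ~W)) & (((~C & (K -> C)) & (~V | W)) & ((W | V) -> (~W & V))).
  V = True: the conjunct ~V <-> V becomes ~True <-> True = False.
  V = False: the conjunct ~V <-> V becomes ~False <-> False = False.
Both cases fail — unsatisfiable.

The formula is unsatisfiable.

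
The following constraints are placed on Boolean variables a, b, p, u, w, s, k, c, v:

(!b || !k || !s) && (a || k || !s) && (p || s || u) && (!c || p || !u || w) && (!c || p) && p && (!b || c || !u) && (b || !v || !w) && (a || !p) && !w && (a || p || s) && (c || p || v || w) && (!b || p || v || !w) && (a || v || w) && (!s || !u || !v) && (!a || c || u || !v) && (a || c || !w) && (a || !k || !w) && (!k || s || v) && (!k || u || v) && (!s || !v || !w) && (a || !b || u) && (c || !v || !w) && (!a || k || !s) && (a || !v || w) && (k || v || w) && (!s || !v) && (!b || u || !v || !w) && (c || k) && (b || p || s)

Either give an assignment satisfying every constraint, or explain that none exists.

Unit clause (p) forces p = True.
In (a || !p) only a is left, so a = True.
Unit clause (!w) forces w = False.
Set b = False.
Set u = False.
Try s = True:
  (!a || k || !s) forces k = True.
  (!k || u || v) forces v = True.
  clause (!s || !v) is falsified — backtrack.
So s = False.
Set k = True.
  then (!k || s || v) forces v = True.
  then (!a || c || u || !v) forces c = True.
All clauses satisfied.

a: True; b: False; p: True; u: False; w: False; s: False; k: True; c: True; v: True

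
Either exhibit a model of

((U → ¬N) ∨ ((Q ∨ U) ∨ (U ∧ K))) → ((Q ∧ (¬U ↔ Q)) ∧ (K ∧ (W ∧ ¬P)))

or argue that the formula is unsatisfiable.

W: True; P: False; U: False; Q: True; K: True; N: True

  ((U → ¬N) ∨ ((Q ∨ U) ∨ (U ∧ K))) → ((Q ∧ (¬U ↔ Q)) ∧ (K ∧ (W ∧ ¬P))) = True
    (U → ¬N) ∨ ((Q ∨ U) ∨ (U ∧ K)) = True
      U → ¬N = True
        ¬N = False
      (Q ∨ U) ∨ (U ∧ K) = True
        Q ∨ U = True
        U ∧ K = False
    (Q ∧ (¬U ↔ Q)) ∧ (K ∧ (W ∧ ¬P)) = True
      Q ∧ (¬U ↔ Q) = True
        ¬U ↔ Q = True
          ¬U = True
      K ∧ (W ∧ ¬P) = True
        W ∧ ¬P = True
          ¬P = True
The formula evaluates to True.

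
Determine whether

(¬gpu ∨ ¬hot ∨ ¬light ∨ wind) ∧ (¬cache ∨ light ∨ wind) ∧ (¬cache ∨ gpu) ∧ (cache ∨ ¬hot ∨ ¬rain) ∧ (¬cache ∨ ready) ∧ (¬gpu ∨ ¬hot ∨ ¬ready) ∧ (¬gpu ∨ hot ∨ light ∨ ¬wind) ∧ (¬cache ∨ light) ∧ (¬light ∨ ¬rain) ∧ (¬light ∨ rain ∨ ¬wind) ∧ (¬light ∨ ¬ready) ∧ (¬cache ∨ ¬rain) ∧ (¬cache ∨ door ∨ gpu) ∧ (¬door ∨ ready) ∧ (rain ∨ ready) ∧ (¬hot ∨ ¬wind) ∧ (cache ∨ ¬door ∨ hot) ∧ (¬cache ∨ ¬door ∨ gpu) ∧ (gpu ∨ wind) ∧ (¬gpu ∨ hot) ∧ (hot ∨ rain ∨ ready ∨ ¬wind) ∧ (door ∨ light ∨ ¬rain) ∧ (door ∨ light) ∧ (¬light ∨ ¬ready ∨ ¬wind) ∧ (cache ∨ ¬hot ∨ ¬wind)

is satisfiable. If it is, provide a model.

Unsatisfiable

Case gpu = True:
  (¬gpu ∨ hot) forces hot = True.
  (¬gpu ∨ ¬hot ∨ ¬ready) forces ready = False.
  (¬cache ∨ ready) forces cache = False.
  (cache ∨ ¬hot ∨ ¬rain) forces rain = False.
  Clause (rain ∨ ready) is falsified — contradiction.
Case gpu = False:
  (¬cache ∨ gpu) forces cache = False.
  (gpu ∨ wind) forces wind = True.
  (¬hot ∨ ¬wind) forces hot = False.
  (cache ∨ ¬door ∨ hot) forces door = False.
  (door ∨ light) forces light = True.
  (¬light ∨ ¬rain) forces rain = False.
  Clause (¬light ∨ rain ∨ ¬wind) is falsified — contradiction.
Both cases fail, so the formula is unsatisfiable.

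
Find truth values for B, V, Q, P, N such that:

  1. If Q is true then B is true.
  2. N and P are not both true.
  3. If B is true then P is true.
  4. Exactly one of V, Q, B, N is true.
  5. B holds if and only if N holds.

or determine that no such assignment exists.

B = False; V = True; Q = False; P = False; N = False

  (1) Q=F ⇒ B: vacuous ✓
  (2) N=F, P=F — not both ✓
  (3) B=F ⇒ P: vacuous ✓
  (4) {V, Q, B, N}: 1 true — exactly one ✓
  (5) B=F, N=F — same ✓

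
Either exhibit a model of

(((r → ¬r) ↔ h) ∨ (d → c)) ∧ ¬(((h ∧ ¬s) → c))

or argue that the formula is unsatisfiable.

c=F, s=F, r=F, h=T, d=F

  ((r → ¬r) ↔ h) ∨ (d → c) = True
    (r → ¬r) ↔ h = True
      r → ¬r = True
        ¬r = True
    d → c = True
  ¬(((h ∧ ¬s) → c)) = True
    (h ∧ ¬s) → c = False
      h ∧ ¬s = True
        ¬s = True
Both conjuncts True, so the formula holds.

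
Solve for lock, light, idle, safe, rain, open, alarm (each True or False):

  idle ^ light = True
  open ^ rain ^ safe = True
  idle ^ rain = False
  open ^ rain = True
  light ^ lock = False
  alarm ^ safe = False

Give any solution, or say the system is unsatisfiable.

lock: True; light: True; idle: False; safe: False; rain: False; open: True; alarm: False

idle ^ light = F ^ T = True ✓
open ^ rain ^ safe = T ^ F ^ F = True ✓
idle ^ rain = F ^ F = False ✓
open ^ rain = T ^ F = True ✓
light ^ lock = T ^ T = False ✓
alarm ^ safe = F ^ F = False ✓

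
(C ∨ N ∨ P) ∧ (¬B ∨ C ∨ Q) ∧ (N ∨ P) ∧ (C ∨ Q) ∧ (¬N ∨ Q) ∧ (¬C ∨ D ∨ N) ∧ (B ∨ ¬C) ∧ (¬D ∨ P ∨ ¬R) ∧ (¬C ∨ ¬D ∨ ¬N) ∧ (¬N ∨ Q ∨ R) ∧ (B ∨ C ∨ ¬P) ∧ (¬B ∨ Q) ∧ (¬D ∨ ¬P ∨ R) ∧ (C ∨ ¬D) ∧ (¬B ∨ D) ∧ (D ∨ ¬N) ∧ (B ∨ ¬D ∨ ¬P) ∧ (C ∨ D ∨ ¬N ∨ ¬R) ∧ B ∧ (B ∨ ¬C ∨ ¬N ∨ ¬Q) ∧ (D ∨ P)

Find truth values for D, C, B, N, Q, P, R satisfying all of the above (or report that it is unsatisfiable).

D=T, C=T, B=T, N=F, Q=T, P=T, R=T

Unit clause (B) forces B = True.
In (¬B ∨ Q) only Q is left, so Q = True.
In (¬B ∨ D) only D is left, so D = True.
In (C ∨ ¬D) only C is left, so C = True.
In (¬C ∨ ¬D ∨ ¬N) only ¬N is left, so N = False.
In (N ∨ P) only P is left, so P = True.
In (¬D ∨ ¬P ∨ R) only R is left, so R = True.
All clauses satisfied.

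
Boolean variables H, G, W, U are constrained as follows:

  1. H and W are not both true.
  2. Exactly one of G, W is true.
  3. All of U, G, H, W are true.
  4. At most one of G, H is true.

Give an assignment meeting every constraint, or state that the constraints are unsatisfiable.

Unsatisfiable

Case H = True:
  (1) with H=T forces W = False.
  Constraint (3) is violated (W=F) — contradiction.
Case H = False:
  Constraint (3) is violated (H=F) — contradiction.
Both cases fail — unsatisfiable.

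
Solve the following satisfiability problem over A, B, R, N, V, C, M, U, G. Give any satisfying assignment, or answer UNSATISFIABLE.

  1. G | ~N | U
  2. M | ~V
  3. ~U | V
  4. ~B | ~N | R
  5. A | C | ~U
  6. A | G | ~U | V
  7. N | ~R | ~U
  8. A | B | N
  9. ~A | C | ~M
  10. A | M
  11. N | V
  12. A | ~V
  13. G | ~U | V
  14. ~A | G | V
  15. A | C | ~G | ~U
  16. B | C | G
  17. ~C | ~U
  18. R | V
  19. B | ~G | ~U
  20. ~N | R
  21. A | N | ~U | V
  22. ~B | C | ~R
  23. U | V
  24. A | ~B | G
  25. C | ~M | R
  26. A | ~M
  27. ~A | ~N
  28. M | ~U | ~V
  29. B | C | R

A = True, B = True, R = False, N = False, V = True, C = True, M = True, U = False, G = False

Try A = False:
  (A | M) forces M = True.
  clause (A | ~M) is falsified — backtrack.
So A = True.
  then (~A | ~N) forces N = False.
  then (N | V) forces V = True.
  then (M | ~V) forces M = True.
  then (~A | C | ~M) forces C = True.
  then (~C | ~U) forces U = False.
Set B = True.
Set R = False.
Set G = False.
All clauses satisfied.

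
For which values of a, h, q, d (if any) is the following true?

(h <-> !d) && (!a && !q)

a = False, h = False, q = False, d = True

  h <-> !d = True
    !d = False
  !a && !q = True
    !a = True
    !q = True
Both conjuncts True, so the formula holds.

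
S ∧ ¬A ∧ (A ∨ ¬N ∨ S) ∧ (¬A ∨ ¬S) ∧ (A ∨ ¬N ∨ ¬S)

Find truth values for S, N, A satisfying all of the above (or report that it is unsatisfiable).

Unit clause (S) forces S = True.
Unit clause (¬A) forces A = False.
In (A ∨ ¬N ∨ ¬S) only ¬N is left, so N = False.
Check each clause:
  (S): S holds.
  (¬A): ¬A holds.
  (A ∨ ¬N ∨ S): ¬N holds.
  (¬A ∨ ¬S): ¬A holds.
  (A ∨ ¬N ∨ ¬S): ¬N holds.
All clauses satisfied.

S=T, N=F, A=F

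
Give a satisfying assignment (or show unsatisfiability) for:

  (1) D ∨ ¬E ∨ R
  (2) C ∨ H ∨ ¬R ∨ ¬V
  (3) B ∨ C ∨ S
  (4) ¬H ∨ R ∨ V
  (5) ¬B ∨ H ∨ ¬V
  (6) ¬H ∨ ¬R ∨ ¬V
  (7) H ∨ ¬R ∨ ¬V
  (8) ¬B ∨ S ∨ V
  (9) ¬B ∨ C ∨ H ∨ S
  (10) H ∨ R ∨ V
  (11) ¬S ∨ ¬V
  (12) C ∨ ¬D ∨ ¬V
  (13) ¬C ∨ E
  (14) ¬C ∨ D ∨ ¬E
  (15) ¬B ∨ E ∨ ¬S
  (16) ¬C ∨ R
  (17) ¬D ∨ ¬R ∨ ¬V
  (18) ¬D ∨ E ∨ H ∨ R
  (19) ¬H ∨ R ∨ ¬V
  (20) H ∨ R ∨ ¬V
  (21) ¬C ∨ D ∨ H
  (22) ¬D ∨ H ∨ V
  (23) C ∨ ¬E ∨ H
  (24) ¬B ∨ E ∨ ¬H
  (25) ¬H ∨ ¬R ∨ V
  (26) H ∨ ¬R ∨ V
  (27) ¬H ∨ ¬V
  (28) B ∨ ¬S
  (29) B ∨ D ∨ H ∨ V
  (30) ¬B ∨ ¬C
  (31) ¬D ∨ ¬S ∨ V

Case H = True:
  (¬H ∨ ¬V) forces V = False.
  (¬H ∨ R ∨ V) forces R = True.
  Clause (¬H ∨ ¬R ∨ V) is falsified — contradiction.
Case H = False:
  If V = True:
    (¬B ∨ H ∨ ¬V) forces B = False.
    (H ∨ ¬R ∨ ¬V) forces R = False.
    clause (H ∨ R ∨ ¬V) is falsified.
  If V = False:
    (H ∨ R ∨ V) forces R = True.
    clause (H ∨ ¬R ∨ V) is falsified.
  Every sub-case reaches a contradiction.
Both cases fail, so the formula is unsatisfiable.

The formula is unsatisfiable.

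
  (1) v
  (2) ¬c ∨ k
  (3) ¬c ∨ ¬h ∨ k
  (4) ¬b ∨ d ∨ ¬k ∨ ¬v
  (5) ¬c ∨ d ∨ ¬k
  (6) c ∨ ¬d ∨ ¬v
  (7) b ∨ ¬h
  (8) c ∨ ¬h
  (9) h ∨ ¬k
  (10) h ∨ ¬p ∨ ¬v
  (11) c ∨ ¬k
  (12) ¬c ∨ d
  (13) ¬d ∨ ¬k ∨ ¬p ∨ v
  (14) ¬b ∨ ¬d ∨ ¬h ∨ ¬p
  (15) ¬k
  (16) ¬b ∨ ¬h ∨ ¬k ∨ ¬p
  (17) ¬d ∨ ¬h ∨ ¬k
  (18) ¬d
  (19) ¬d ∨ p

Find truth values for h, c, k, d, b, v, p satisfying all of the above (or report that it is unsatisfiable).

Unit clause (v) forces v = True.
Unit clause (¬k) forces k = False.
Unit clause (¬d) forces d = False.
In (¬c ∨ k) only ¬c is left, so c = False.
In (c ∨ ¬h) only ¬h is left, so h = False.
In (h ∨ ¬p ∨ ¬v) only ¬p is left, so p = False.
Set b = False.
All clauses satisfied.

h: False, c: False, k: False, d: False, b: False, v: True, p: False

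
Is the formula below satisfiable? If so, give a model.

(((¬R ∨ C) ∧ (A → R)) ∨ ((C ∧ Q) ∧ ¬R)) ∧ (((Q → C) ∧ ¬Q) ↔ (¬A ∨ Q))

Q = False, R = True, C = True, A = False

  ((¬R ∨ C) ∧ (A → R)) ∨ ((C ∧ Q) ∧ ¬R) = True
    (¬R ∨ C) ∧ (A → R) = True
      ¬R ∨ C = True
        ¬R = False
      A → R = True
    (C ∧ Q) ∧ ¬R = False
      C ∧ Q = False
      ¬R = False
  ((Q → C) ∧ ¬Q) ↔ (¬A ∨ Q) = True
    (Q → C) ∧ ¬Q = True
      Q → C = True
      ¬Q = True
    ¬A ∨ Q = True
      ¬A = True
Both conjuncts True, so the formula holds.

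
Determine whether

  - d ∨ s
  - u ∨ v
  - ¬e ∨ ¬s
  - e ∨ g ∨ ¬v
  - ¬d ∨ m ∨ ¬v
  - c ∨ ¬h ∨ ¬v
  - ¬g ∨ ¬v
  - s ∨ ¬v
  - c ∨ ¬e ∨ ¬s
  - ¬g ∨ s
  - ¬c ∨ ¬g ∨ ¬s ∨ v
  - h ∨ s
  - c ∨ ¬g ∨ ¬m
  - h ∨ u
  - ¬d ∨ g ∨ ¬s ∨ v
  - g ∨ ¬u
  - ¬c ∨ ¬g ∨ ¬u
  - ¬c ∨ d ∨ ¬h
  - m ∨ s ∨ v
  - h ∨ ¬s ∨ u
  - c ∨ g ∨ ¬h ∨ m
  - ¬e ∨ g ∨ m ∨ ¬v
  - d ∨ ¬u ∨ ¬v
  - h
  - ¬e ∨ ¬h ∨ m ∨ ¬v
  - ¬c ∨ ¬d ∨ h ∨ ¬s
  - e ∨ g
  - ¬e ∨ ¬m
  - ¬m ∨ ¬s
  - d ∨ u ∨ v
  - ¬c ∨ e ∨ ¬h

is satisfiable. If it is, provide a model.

Unit clause (h) forces h = True.
Set c = False.
  then (c ∨ ¬h ∨ ¬v) forces v = False.
  then (u ∨ v) forces u = True.
  then (g ∨ ¬u) forces g = True.
  then (¬g ∨ s) forces s = True.
  then (c ∨ ¬g ∨ ¬m) forces m = False.
  then (¬e ∨ ¬s) forces e = False.
Set d = False.
All clauses satisfied.

c = False, u = True, v = False, m = False, g = True, h = True, e = False, s = True, d = False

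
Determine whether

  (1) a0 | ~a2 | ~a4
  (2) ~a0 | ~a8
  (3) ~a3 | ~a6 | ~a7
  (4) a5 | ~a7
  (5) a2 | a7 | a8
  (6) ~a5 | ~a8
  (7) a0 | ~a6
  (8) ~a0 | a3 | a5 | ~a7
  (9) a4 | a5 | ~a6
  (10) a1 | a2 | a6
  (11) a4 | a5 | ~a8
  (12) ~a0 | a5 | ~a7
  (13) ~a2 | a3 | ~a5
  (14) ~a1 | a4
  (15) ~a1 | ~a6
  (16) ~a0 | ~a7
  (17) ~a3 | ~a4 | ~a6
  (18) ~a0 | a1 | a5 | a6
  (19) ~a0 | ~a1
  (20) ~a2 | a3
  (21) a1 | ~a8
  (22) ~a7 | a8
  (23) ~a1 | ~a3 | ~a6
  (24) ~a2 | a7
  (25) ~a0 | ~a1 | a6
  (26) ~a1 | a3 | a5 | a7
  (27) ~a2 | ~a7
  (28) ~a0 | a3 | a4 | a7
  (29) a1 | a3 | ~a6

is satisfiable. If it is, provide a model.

Set a0 = False.
  then (a0 | ~a6) forces a6 = False.
Set a1 = True.
  then (~a1 | a4) forces a4 = True.
  then (a0 | ~a2 | ~a4) forces a2 = False.
Set a3 = True.
Try a5 = True:
  (~a5 | ~a8) forces a8 = False.
  (a2 | a7 | a8) forces a7 = True.
  clause (~a7 | a8) is falsified — backtrack.
So a5 = False.
  then (a5 | ~a7) forces a7 = False.
  then (a2 | a7 | a8) forces a8 = True.
All clauses satisfied.

a0 = False; a1 = True; a2 = False; a3 = True; a4 = True; a5 = False; a6 = False; a7 = False; a8 = True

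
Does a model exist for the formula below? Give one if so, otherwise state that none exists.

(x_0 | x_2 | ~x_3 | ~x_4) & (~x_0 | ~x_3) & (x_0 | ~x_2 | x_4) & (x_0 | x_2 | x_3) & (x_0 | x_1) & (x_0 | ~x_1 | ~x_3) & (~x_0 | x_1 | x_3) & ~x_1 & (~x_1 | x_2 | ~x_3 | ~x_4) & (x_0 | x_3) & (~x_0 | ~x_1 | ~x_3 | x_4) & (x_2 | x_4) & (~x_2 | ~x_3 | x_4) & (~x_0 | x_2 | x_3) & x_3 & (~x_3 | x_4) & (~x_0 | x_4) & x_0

Unsatisfiable — no assignment works.

Case x_0 = True:
  (~x_0 | ~x_3) forces x_3 = False.
  Clause (x_3) is falsified — contradiction.
Case x_0 = False:
  Clause (x_0) is falsified — contradiction.
Both cases fail, so the formula is unsatisfiable.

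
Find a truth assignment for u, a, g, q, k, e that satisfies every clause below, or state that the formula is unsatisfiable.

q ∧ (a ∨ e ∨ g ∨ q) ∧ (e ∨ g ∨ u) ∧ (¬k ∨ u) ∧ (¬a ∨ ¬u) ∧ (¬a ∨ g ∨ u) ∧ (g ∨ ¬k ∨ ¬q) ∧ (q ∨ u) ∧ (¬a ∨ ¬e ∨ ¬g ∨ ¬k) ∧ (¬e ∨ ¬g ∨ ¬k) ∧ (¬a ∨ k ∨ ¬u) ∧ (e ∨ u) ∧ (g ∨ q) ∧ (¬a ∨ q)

Unit clause (q) forces q = True.
Set u = True.
  then (¬a ∨ ¬u) forces a = False.
Set g = True.
Set k = True.
  then (¬e ∨ ¬g ∨ ¬k) forces e = False.
All clauses satisfied.

u = True; a = False; g = True; q = True; k = True; e = False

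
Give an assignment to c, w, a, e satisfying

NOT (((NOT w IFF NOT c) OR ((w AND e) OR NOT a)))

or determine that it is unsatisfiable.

c: True; w: False; a: True; e: False

  NOT (((NOT w IFF NOT c) OR ((w AND e) OR NOT a))) = True
    (NOT w IFF NOT c) OR ((w AND e) OR NOT a) = False
      NOT w IFF NOT c = False
        NOT w = True
        NOT c = False
      (w AND e) OR NOT a = False
        w AND e = False
        NOT a = False
The formula evaluates to True.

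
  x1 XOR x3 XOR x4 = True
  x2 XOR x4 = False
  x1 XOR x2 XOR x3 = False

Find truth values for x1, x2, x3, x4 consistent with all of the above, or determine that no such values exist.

Adding constraints 1, 2, 3 mod 2: every variable appears an even number of times on the left, so the left side is 0.
But the right sides sum to 1 (mod 2). 0 ≠ 1 — the system is inconsistent.

Unsatisfiable — no assignment works.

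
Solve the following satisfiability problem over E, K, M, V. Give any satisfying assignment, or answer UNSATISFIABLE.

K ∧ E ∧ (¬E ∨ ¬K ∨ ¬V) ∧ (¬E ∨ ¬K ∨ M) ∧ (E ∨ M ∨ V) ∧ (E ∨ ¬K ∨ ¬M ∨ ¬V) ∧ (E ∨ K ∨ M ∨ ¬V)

Unit clause (K) forces K = True.
Unit clause (E) forces E = True.
In (¬E ∨ ¬K ∨ ¬V) only ¬V is left, so V = False.
In (¬E ∨ ¬K ∨ M) only M is left, so M = True.
Check each clause:
  (K): K holds.
  (E): E holds.
  (¬E ∨ ¬K ∨ ¬V): ¬V holds.
  (¬E ∨ ¬K ∨ M): M holds.
  (E ∨ M ∨ V): E holds.
  (E ∨ ¬K ∨ ¬M ∨ ¬V): E holds.
  (E ∨ K ∨ M ∨ ¬V): E holds.
All clauses satisfied.

E = True; K = True; M = True; V = False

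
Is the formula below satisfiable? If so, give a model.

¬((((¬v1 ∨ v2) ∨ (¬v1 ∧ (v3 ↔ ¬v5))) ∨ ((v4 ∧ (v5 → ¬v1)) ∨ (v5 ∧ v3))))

v1: True, v2: False, v3: False, v4: False, v5: False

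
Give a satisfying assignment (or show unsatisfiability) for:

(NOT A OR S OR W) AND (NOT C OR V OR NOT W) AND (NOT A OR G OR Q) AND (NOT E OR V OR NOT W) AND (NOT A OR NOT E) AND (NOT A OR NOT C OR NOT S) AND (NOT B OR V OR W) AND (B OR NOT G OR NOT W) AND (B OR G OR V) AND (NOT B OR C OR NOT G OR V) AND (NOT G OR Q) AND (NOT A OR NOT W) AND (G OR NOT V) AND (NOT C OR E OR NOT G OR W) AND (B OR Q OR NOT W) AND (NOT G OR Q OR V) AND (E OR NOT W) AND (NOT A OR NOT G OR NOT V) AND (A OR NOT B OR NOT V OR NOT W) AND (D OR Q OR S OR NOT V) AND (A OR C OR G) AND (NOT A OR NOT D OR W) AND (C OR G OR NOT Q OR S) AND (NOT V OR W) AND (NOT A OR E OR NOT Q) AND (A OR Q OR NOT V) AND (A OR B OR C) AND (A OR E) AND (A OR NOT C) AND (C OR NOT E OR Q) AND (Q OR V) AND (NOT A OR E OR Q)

The formula is unsatisfiable.

Case E = True:
  (NOT A OR NOT E) forces A = False.
  (A OR NOT C) forces C = False.
  (A OR C OR G) forces G = True.
  (NOT G OR Q) forces Q = True.
  (A OR B OR C) forces B = True.
  (NOT B OR C OR NOT G OR V) forces V = True.
  (A OR NOT B OR NOT V OR NOT W) forces W = False.
  Clause (NOT V OR W) is falsified — contradiction.
Case E = False:
  (E OR NOT W) forces W = False.
  (NOT V OR W) forces V = False.
  (NOT B OR V OR W) forces B = False.
  (B OR G OR V) forces G = True.
  (NOT G OR Q) forces Q = True.
  (NOT C OR E OR NOT G OR W) forces C = False.
  (NOT A OR E OR NOT Q) forces A = False.
  Clause (A OR B OR C) is falsified — contradiction.
Both cases fail, so the formula is unsatisfiable.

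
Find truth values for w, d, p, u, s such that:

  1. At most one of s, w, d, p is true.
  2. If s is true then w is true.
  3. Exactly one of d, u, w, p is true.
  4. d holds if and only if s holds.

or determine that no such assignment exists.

w: True; d: False; p: False; u: False; s: False

  (1) {s, w, d, p}: 1 true — at most one ✓
  (2) s=F ⇒ w: vacuous ✓
  (3) {d, u, w, p}: 1 true — exactly one ✓
  (4) d=F, s=F — same ✓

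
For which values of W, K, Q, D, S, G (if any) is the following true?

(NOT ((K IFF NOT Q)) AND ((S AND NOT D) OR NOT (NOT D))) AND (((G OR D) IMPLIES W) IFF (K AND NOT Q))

W=F, K=T, Q=T, D=T, S=F, G=F

  NOT ((K IFF NOT Q)) AND ((S AND NOT D) OR NOT (NOT D)) = True
    NOT ((K IFF NOT Q)) = True
      K IFF NOT Q = False
        NOT Q = False
    (S AND NOT D) OR NOT (NOT D) = True
      S AND NOT D = False
        NOT D = False
      NOT (NOT D) = True
        NOT D = False
  ((G OR D) IMPLIES W) IFF (K AND NOT Q) = True
    (G OR D) IMPLIES W = False
      G OR D = True
    K AND NOT Q = False
      NOT Q = False
Both conjuncts True, so the formula holds.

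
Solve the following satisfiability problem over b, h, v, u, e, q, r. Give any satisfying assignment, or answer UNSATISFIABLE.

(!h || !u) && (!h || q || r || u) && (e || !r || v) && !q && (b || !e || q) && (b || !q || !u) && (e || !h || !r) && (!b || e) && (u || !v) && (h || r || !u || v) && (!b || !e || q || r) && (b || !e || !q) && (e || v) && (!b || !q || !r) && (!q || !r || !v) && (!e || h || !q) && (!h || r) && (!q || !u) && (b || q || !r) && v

b=F, h=F, v=T, u=T, e=F, q=F, r=F

Unit clause (!q) forces q = False.
Unit clause (v) forces v = True.
In (u || !v) only u is left, so u = True.
In (!h || !u) only !h is left, so h = False.
Set b = False.
  then (b || !e || q) forces e = False.
  then (b || q || !r) forces r = False.
All clauses satisfied.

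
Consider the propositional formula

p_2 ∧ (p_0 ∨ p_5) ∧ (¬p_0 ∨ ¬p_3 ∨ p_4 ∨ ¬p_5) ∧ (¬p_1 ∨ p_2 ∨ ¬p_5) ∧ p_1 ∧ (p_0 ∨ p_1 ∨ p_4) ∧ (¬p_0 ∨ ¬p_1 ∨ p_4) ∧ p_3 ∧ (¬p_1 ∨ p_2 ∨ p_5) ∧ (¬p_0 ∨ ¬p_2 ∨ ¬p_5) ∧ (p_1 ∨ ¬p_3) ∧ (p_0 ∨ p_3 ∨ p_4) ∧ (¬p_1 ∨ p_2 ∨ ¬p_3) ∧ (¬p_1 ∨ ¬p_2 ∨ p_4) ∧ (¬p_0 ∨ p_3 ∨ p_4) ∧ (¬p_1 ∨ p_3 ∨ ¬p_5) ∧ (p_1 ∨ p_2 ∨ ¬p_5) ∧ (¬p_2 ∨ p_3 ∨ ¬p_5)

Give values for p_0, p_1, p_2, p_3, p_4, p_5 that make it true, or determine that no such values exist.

Unit clause (p_2) forces p_2 = True.
Unit clause (p_1) forces p_1 = True.
Unit clause (p_3) forces p_3 = True.
In (¬p_1 ∨ ¬p_2 ∨ p_4) only p_4 is left, so p_4 = True.
Set p_0 = False.
  then (p_0 ∨ p_5) forces p_5 = True.
All clauses satisfied.

p_0=F, p_1=T, p_2=T, p_3=T, p_4=T, p_5=T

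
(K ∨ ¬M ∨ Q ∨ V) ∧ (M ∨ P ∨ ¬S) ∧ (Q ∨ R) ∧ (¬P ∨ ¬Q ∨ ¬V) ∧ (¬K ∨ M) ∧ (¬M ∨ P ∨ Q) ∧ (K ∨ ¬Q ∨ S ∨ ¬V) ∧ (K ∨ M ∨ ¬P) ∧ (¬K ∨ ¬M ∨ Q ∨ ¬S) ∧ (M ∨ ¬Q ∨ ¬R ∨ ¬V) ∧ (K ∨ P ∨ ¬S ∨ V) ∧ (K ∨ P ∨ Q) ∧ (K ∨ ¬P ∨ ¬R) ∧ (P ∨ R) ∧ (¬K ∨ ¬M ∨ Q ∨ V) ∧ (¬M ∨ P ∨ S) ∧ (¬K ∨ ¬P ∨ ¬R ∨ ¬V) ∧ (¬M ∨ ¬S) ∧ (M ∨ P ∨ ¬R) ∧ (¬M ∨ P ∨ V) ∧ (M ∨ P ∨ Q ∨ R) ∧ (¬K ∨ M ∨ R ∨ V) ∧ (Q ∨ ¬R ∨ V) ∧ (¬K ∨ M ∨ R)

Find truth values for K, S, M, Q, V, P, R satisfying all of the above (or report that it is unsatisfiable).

K = True; S = False; M = True; Q = True; V = False; P = True; R = False

Set K = True.
  then (¬K ∨ M) forces M = True.
  then (¬M ∨ ¬S) forces S = False.
  then (¬M ∨ P ∨ S) forces P = True.
Try Q = False:
  (Q ∨ R) forces R = True.
  (¬K ∨ ¬M ∨ Q ∨ V) forces V = True.
  clause (¬K ∨ ¬P ∨ ¬R ∨ ¬V) is falsified — backtrack.
So Q = True.
  then (¬P ∨ ¬Q ∨ ¬V) forces V = False.
Set R = False.
All clauses satisfied.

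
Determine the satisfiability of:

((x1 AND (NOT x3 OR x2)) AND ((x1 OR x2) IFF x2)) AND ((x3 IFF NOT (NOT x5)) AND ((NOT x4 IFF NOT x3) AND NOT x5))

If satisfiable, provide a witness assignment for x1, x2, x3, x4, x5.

x1: True; x2: True; x3: False; x4: False; x5: False

  (x1 AND (NOT x3 OR x2)) AND ((x1 OR x2) IFF x2) = True
    x1 AND (NOT x3 OR x2) = True
      NOT x3 OR x2 = True
        NOT x3 = True
    (x1 OR x2) IFF x2 = True
      x1 OR x2 = True
  (x3 IFF NOT (NOT x5)) AND ((NOT x4 IFF NOT x3) AND NOT x5) = True
    x3 IFF NOT (NOT x5) = True
      NOT (NOT x5) = False
        NOT x5 = True
    (NOT x4 IFF NOT x3) AND NOT x5 = True
      NOT x4 IFF NOT x3 = True
        NOT x4 = True
        NOT x3 = True
      NOT x5 = True
Both conjuncts True, so the formula holds.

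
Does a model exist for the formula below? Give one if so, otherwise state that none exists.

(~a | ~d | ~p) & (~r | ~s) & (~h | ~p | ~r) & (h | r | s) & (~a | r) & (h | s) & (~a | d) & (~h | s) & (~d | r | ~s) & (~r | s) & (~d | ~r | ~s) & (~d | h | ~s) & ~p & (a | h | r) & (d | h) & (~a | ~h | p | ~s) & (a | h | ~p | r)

Unit clause (~p) forces p = False.
Try r = True:
  (~r | ~s) forces s = False.
  clause (~r | s) is falsified — backtrack.
So r = False.
  then (~a | r) forces a = False.
  then (a | h | r) forces h = True.
  then (~h | s) forces s = True.
  then (~d | r | ~s) forces d = False.
All clauses satisfied.

r = False, s = True, h = True, a = False, d = False, p = False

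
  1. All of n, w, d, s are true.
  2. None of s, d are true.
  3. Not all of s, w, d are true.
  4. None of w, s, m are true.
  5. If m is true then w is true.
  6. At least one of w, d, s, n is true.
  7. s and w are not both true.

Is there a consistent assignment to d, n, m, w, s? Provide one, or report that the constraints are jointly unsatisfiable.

Case d = True:
  Constraint (2) is violated (d=T) — contradiction.
Case d = False:
  Constraint (1) is violated (d=F) — contradiction.
Both cases fail — unsatisfiable.

Unsatisfiable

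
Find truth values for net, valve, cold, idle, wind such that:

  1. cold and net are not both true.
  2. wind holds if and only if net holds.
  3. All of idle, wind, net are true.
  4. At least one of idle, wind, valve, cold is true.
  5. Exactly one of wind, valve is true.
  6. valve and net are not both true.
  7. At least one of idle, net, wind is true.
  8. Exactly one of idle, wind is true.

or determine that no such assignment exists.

Unsatisfiable — no assignment works.

Case idle = True:
  (3) forces wind = True.
  Constraint (8) is violated (idle=T, wind=T) — contradiction.
Case idle = False:
  Constraint (3) is violated (idle=F) — contradiction.
Both cases fail — unsatisfiable.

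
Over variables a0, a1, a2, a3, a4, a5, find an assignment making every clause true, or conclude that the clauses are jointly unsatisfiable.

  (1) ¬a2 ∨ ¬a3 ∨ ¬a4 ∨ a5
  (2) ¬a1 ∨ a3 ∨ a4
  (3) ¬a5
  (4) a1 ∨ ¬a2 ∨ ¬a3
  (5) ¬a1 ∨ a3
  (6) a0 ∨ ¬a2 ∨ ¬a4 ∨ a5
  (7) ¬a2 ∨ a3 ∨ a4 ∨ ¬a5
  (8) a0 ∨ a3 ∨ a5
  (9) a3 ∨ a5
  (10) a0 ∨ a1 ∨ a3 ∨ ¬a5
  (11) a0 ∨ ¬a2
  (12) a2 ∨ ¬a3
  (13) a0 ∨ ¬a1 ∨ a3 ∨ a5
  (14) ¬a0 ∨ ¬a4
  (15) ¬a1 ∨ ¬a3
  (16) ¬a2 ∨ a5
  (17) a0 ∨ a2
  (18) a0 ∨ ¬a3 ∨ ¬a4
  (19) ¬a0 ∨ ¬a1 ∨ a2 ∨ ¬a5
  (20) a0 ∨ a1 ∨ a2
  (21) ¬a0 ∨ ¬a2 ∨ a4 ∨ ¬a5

Case a5 = True:
  Clause (¬a5) is falsified — contradiction.
Case a5 = False:
  (a3 ∨ a5) forces a3 = True.
  (a2 ∨ ¬a3) forces a2 = True.
  Clause (¬a2 ∨ a5) is falsified — contradiction.
Both cases fail, so the formula is unsatisfiable.

Unsatisfiable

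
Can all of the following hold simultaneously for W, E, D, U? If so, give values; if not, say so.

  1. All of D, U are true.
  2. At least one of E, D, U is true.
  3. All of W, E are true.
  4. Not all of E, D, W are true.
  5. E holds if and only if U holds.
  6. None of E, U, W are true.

The formula is unsatisfiable.

Case W = True:
  Constraint (6) is violated (W=T) — contradiction.
Case W = False:
  Constraint (3) is violated (W=F) — contradiction.
Both cases fail — unsatisfiable.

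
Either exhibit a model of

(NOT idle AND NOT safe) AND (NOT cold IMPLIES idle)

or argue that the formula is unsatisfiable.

safe=F, idle=F, cold=T

  NOT idle AND NOT safe = True
    NOT idle = True
    NOT safe = True
  NOT cold IMPLIES idle = True
    NOT cold = False
Both conjuncts True, so the formula holds.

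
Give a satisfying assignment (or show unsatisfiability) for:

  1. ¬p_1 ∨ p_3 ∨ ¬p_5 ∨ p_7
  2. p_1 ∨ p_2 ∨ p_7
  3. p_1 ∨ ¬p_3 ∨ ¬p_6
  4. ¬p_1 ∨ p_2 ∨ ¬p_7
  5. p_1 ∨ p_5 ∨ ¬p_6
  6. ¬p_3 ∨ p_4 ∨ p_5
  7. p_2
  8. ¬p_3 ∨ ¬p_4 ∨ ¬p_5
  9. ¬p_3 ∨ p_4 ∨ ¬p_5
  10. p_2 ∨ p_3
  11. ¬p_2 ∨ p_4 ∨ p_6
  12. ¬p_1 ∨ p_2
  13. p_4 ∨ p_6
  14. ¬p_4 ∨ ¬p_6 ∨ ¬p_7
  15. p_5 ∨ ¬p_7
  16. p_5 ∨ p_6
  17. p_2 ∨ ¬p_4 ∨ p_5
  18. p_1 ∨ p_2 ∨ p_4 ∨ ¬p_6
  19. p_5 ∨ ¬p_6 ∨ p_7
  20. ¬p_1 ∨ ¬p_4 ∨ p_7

Unit clause (p_2) forces p_2 = True.
Set p_1 = True.
Set p_3 = False.
Set p_4 = False.
  then (¬p_2 ∨ p_4 ∨ p_6) forces p_6 = True.
Try p_5 = False:
  (p_5 ∨ ¬p_7) forces p_7 = False.
  clause (p_5 ∨ ¬p_6 ∨ p_7) is falsified — backtrack.
So p_5 = True.
  then (¬p_1 ∨ p_3 ∨ ¬p_5 ∨ p_7) forces p_7 = True.
All clauses satisfied.

p_1=T; p_2=T; p_3=F; p_4=F; p_5=T; p_6=T; p_7=T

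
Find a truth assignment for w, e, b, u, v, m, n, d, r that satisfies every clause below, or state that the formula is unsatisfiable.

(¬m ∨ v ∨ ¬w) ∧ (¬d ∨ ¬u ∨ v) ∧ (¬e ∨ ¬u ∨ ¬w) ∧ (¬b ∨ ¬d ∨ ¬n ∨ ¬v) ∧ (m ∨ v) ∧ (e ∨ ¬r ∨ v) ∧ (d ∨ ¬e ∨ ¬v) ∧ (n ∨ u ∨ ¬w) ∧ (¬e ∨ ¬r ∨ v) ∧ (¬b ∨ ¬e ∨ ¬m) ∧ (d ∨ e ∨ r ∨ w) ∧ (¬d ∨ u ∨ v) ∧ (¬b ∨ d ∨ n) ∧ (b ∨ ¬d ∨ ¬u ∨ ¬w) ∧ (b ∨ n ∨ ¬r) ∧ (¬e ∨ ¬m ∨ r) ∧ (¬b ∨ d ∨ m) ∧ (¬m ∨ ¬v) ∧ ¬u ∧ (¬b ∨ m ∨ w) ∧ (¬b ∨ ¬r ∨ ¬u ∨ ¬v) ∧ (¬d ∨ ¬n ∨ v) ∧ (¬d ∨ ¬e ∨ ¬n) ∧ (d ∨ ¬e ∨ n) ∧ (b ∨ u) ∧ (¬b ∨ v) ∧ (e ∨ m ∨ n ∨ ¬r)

Case u = True:
  Clause (¬u) is falsified — contradiction.
Case u = False:
  (b ∨ u) forces b = True.
  (¬b ∨ v) forces v = True.
  (¬m ∨ ¬v) forces m = False.
  (¬b ∨ d ∨ m) forces d = True.
  (¬b ∨ ¬d ∨ ¬n ∨ ¬v) forces n = False.
  (n ∨ u ∨ ¬w) forces w = False.
  Clause (¬b ∨ m ∨ w) is falsified — contradiction.
Both cases fail, so the formula is unsatisfiable.

UNSATISFIABLE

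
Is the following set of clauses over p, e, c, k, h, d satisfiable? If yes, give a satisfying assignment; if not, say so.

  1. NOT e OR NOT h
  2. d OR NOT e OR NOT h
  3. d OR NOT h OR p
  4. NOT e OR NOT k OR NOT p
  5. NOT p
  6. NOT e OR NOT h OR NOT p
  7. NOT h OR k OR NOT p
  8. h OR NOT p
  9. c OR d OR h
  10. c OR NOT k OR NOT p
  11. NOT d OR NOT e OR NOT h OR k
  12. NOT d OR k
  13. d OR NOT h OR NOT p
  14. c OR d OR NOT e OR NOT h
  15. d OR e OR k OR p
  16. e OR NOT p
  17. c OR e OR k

Unit clause (NOT p) forces p = False.
Set e = True.
  then (NOT e OR NOT h) forces h = False.
Set c = True.
Set k = True.
Set d = True.
All clauses satisfied.

p=F, e=T, c=T, k=T, h=F, d=T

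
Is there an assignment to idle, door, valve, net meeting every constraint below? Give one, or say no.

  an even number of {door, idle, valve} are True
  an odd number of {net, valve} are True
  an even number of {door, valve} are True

idle=F, door=F, valve=F, net=T

{door, idle, valve}: 0 true → even ✓
{net, valve}: 1 true → odd ✓
{door, valve}: 0 true → even ✓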